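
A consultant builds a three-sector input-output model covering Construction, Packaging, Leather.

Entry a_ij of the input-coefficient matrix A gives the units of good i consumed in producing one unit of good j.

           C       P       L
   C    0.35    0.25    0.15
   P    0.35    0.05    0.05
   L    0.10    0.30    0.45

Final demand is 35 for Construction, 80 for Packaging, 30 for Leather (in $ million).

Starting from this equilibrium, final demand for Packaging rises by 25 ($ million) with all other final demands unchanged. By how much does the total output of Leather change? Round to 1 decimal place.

Δx_L = 22.0

I − A =
  [   0.65    -0.25    -0.15]
  [  -0.35     0.95    -0.05]
  [  -0.10    -0.30     0.55]
Cofactors of I−A, C_ij = (−1)^(i+j)·(minor ij) (rows/columns in the sector order above):
  C_11 = (0.95)(0.55) − (-0.05)(-0.30) = 0.5075
  C_12 = −[(-0.35)(0.55) − (-0.05)(-0.10)] = 0.1975
  C_13 = (-0.35)(-0.30) − (0.95)(-0.10) = 0.2000
  C_21 = −[(-0.25)(0.55) − (-0.15)(-0.30)] = 0.1825
  C_22 = (0.65)(0.55) − (-0.15)(-0.10) = 0.3425
  C_23 = −[(0.65)(-0.30) − (-0.25)(-0.10)] = 0.2200
  C_31 = (-0.25)(-0.05) − (-0.15)(0.95) = 0.1550
  C_32 = −[(0.65)(-0.05) − (-0.15)(-0.35)] = 0.0850
  C_33 = (0.65)(0.95) − (-0.25)(-0.35) = 0.5300
det(I−A) = Σ_j (I−A)_1j·C_1j = (0.65)(0.5075) + (-0.25)(0.1975) + (-0.15)(0.2000) = 0.2505
adj(I−A) = Cᵀ =
  [ 0.5075   0.1825   0.1550]
  [ 0.1975   0.3425   0.0850]
  [ 0.2000   0.2200   0.5300]
(I − A)⁻¹ = adj(I−A) / det(I−A) ≈
  [   2.0259     0.7285     0.6188]
  [   0.7884     1.3673     0.3393]
  [   0.7984     0.8782     2.1158]
Δx = (I − A)⁻¹ Δd with Δd having +25 in the Packaging component and 0 elsewhere.
So Δx_L = L_LP · (+25), where L_LP = adj(I−A)_LP / det(I−A) = 0.2200 / 0.2505.
Δx_L = 0.2200 × (+25) / 0.2505 = 5.50 / 0.2505 ≈ 22.0.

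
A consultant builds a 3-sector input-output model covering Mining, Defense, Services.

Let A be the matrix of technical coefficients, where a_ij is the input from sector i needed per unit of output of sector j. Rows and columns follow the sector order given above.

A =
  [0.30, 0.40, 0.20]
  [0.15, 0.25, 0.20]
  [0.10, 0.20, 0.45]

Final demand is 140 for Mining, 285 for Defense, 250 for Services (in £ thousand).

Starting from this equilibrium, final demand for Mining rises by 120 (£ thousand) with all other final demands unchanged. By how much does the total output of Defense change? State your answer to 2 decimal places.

I − A =
  [   0.70    -0.40    -0.20]
  [  -0.15     0.75    -0.20]
  [  -0.10    -0.20     0.55]
Cofactors of I−A, C_ij = (−1)^(i+j)·(minor ij) (rows/columns in the sector order above):
  C_11 = (0.75)(0.55) − (-0.20)(-0.20) = 0.3725
  C_12 = −[(-0.15)(0.55) − (-0.20)(-0.10)] = 0.1025
  C_13 = (-0.15)(-0.20) − (0.75)(-0.10) = 0.1050
  C_21 = −[(-0.40)(0.55) − (-0.20)(-0.20)] = 0.2600
  C_22 = (0.70)(0.55) − (-0.20)(-0.10) = 0.3650
  C_23 = −[(0.70)(-0.20) − (-0.40)(-0.10)] = 0.1800
  C_31 = (-0.40)(-0.20) − (-0.20)(0.75) = 0.2300
  C_32 = −[(0.70)(-0.20) − (-0.20)(-0.15)] = 0.1700
  C_33 = (0.70)(0.75) − (-0.40)(-0.15) = 0.4650
det(I−A) = Σ_j (I−A)_1j·C_1j = (0.70)(0.3725) + (-0.40)(0.1025) + (-0.20)(0.1050) = 0.19875
adj(I−A) = Cᵀ =
  [ 0.3725   0.2600   0.2300]
  [ 0.1025   0.3650   0.1700]
  [ 0.1050   0.1800   0.4650]
(I − A)⁻¹ = adj(I−A) / det(I−A) ≈
  [   1.8742     1.3082     1.1572]
  [   0.5157     1.8365     0.8553]
  [   0.5283     0.9057     2.3396]
Δx = (I − A)⁻¹ Δd with Δd having +120 in the Mining component and 0 elsewhere.
So Δx_2 = L_21 · (+120), where L_21 = adj(I−A)_21 / det(I−A) = 0.1025 / 0.19875.
Δx_2 = 0.1025 × (+120) / 0.19875 = 12.30 / 0.19875 ≈ 61.89.

Δx_2 = 61.89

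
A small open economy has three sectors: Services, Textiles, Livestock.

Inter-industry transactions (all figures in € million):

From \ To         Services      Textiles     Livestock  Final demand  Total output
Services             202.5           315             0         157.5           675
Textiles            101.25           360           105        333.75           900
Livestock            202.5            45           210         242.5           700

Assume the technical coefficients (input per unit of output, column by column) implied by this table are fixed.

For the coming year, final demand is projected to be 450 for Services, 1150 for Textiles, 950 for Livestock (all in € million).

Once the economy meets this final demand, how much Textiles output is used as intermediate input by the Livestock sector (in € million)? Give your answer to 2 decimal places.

z_23 = 377.46

Technical coefficients a_ij = z_ij / X_j:
  a_11 = 202.5/675 = 0.30, a_21 = 101.25/675 = 0.15, a_31 = 202.5/675 = 0.30
  a_12 = 315/900 = 0.35, a_22 = 360/900 = 0.40, a_32 = 45/900 = 0.05
  a_13 = 0/700 = 0.00, a_23 = 105/700 = 0.15, a_33 = 210/700 = 0.30
I − A =
  [   0.70    -0.35     0.00]
  [  -0.15     0.60    -0.15]
  [  -0.30    -0.05     0.70]
Cofactors of I−A, C_ij = (−1)^(i+j)·(minor ij) (rows/columns in the sector order above):
  C_11 = (0.60)(0.70) − (-0.15)(-0.05) = 0.4125
  C_12 = −[(-0.15)(0.70) − (-0.15)(-0.30)] = 0.1500
  C_13 = (-0.15)(-0.05) − (0.60)(-0.30) = 0.1875
  C_21 = −[(-0.35)(0.70) − (0.00)(-0.05)] = 0.2450
  C_22 = (0.70)(0.70) − (0.00)(-0.30) = 0.4900
  C_23 = −[(0.70)(-0.05) − (-0.35)(-0.30)] = 0.1400
  C_31 = (-0.35)(-0.15) − (0.00)(0.60) = 0.0525
  C_32 = −[(0.70)(-0.15) − (0.00)(-0.15)] = 0.1050
  C_33 = (0.70)(0.60) − (-0.35)(-0.15) = 0.3675
det(I−A) = Σ_j (I−A)_1j·C_1j = (0.70)(0.4125) + (-0.35)(0.1500) + (0.00)(0.1875) = 0.23625
adj(I−A) = Cᵀ =
  [ 0.4125   0.2450   0.0525]
  [ 0.1500   0.4900   0.1050]
  [ 0.1875   0.1400   0.3675]
(I − A)⁻¹ = adj(I−A) / det(I−A) ≈
  [   1.7460     1.0370     0.2222]
  [   0.6349     2.0741     0.4444]
  [   0.7937     0.5926     1.5556]
First solve x = (I − A)⁻¹ d = adj(I−A)·d / det(I−A); in particular x_3 = (0.1875·450 + 0.1400·1150 + 0.3675·950) / 0.23625 = 594.50 / 0.23625 ≈ 2516.4021.
Intermediate flow from 2 to 3: z_23 = a_23 · x_3 = 0.15 × 594.50 / 0.23625 = 89.175 / 0.23625 ≈ 377.46.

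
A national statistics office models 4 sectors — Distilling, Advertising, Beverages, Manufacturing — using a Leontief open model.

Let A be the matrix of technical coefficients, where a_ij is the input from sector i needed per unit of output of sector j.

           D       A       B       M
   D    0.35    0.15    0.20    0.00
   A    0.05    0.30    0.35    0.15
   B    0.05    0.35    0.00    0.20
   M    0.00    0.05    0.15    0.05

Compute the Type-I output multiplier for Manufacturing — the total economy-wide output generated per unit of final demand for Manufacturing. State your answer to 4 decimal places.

I − A =
  [   0.65    -0.15    -0.20     0.00]
  [  -0.05     0.70    -0.35    -0.15]
  [  -0.05    -0.35     1.00    -0.20]
  [   0.00    -0.05    -0.15     0.95]
Compute the cofactors C_ij = (−1)^(i+j)·(3×3 minor ij) of I−A; the adjugate is their transpose:
adj(I−A) = Cᵀ =
  [ 0.50875   0.20650   0.18475   0.07150]
  [ 0.06375   0.58850   0.24025   0.14350]
  [ 0.05000   0.22975   0.42025   0.12475]
  [ 0.01125   0.06725   0.07900   0.35475]
det(I−A) = Σ_j (I−A)_1j·C_1j = (0.65)(0.50875) + (-0.15)(0.06375) + (-0.20)(0.05000) + (0.00)(0.01125) = 0.311125
(I − A)⁻¹ = adj(I−A) / det(I−A) ≈
  [   1.63519     0.66372     0.59381     0.22981]
  [   0.20490     1.89152     0.77220     0.46123]
  [   0.16071     0.73845     1.35074     0.40096]
  [   0.03616     0.21615     0.25392     1.14022]
The output multiplier for sector j is the column-j sum of the Leontief inverse (I − A)⁻¹ = adj(I−A) / det(I−A).
Column M of adj(I−A): (0.07150, 0.14350, 0.12475, 0.35475); det(I−A) = 0.311125.
m_M = (0.07150 + 0.14350 + 0.12475 + 0.35475) / 0.311125 = 0.6945 / 0.311125 ≈ 2.2322.

m_M = 2.2322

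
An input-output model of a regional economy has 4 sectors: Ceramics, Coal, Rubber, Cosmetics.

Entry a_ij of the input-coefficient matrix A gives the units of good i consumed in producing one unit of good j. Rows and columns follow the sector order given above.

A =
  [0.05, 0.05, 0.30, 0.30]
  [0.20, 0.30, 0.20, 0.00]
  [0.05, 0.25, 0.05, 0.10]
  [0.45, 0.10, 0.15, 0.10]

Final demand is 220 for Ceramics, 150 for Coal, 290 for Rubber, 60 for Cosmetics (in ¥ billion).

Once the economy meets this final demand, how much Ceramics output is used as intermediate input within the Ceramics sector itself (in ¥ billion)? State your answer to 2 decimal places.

I − A =
  [   0.95    -0.05    -0.30    -0.30]
  [  -0.20     0.70    -0.20     0.00]
  [  -0.05    -0.25     0.95    -0.10]
  [  -0.45    -0.10    -0.15     0.90]
Compute the cofactors C_ij = (−1)^(i+j)·(3×3 minor ij) of I−A; the adjugate is their transpose:
adj(I−A) = Cᵀ =
  [ 0.541000   0.152250   0.235500   0.206500]
  [ 0.186000   0.640500   0.207000   0.085000]
  [ 0.110000   0.195500   0.489000   0.091000]
  [ 0.309500   0.179875   0.222250   0.548750]
det(I−A) = Σ_j (I−A)_1j·C_1j = (0.95)(0.541000) + (-0.05)(0.186000) + (-0.30)(0.110000) + (-0.30)(0.309500) = 0.3788
(I − A)⁻¹ = adj(I−A) / det(I−A) ≈
  [   1.4282     0.4019     0.6217     0.5451]
  [   0.4910     1.6909     0.5465     0.2244]
  [   0.2904     0.5161     1.2909     0.2402]
  [   0.8171     0.4749     0.5867     1.4487]
First solve x = (I − A)⁻¹ d = adj(I−A)·d / det(I−A); in particular x_1 = (0.541000·220 + 0.152250·150 + 0.235500·290 + 0.206500·60) / 0.3788 = 222.5425 / 0.3788 ≈ 587.4934.
Intermediate flow from 1 to 1: z_11 = a_11 · x_1 = 0.05 × 222.5425 / 0.3788 = 11.127125 / 0.3788 ≈ 29.37.

z_11 = 29.37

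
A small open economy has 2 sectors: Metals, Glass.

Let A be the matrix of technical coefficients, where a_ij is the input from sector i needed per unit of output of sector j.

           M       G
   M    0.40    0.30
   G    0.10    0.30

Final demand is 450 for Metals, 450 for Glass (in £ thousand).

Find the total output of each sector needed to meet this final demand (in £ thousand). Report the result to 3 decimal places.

I − A =
  [   0.60    -0.30]
  [  -0.10     0.70]
det(I−A) = (0.60)(0.70) − (-0.30)(-0.10) = 0.3900
adj(I−A) = [[0.70, 0.30], [0.10, 0.60]]
(I − A)⁻¹ = adj(I−A) / det(I−A) ≈
  [   1.7949     0.7692]
  [   0.2564     1.5385]
x = (I − A)⁻¹ d = adj(I−A)·d / det(I−A), with det(I−A) = 0.3900:
  x_M = (0.70·450 + 0.30·450) / 0.3900 = 450.00 / 0.3900 ≈ 1153.846
  x_G = (0.10·450 + 0.60·450) / 0.3900 = 315.00 / 0.3900 ≈ 807.692

x_M = 1153.846, x_G = 807.692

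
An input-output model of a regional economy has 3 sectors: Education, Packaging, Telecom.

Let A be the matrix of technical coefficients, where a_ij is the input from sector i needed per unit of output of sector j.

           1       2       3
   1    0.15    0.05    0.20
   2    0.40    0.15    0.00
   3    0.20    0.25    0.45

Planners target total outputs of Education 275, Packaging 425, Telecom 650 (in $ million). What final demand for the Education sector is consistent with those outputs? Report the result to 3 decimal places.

I − A =
  [   0.85    -0.05    -0.20]
  [  -0.40     0.85     0.00]
  [  -0.20    -0.25     0.55]
d = (I − A) x:
  d_1 = (+0.85)·275 + (-0.05)·425 + (-0.20)·650 = 82.500
  d_2 = (-0.40)·275 + (+0.85)·425 + (+0.00)·650 = 251.250
  d_3 = (-0.20)·275 + (-0.25)·425 + (+0.55)·650 = 196.250

d_1 = 82.500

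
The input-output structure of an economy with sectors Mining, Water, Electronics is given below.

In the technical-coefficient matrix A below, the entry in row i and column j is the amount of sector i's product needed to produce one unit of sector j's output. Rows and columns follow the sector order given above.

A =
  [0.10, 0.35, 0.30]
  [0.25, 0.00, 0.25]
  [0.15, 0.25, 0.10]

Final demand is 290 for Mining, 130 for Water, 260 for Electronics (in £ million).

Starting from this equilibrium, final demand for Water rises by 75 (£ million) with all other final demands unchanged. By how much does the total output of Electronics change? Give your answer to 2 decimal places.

Δx_3 = 34.80

I − A =
  [   0.90    -0.35    -0.30]
  [  -0.25     1.00    -0.25]
  [  -0.15    -0.25     0.90]
Cofactors of I−A, C_ij = (−1)^(i+j)·(minor ij) (rows/columns in the sector order above):
  C_11 = (1.00)(0.90) − (-0.25)(-0.25) = 0.8375
  C_12 = −[(-0.25)(0.90) − (-0.25)(-0.15)] = 0.2625
  C_13 = (-0.25)(-0.25) − (1.00)(-0.15) = 0.2125
  C_21 = −[(-0.35)(0.90) − (-0.30)(-0.25)] = 0.3900
  C_22 = (0.90)(0.90) − (-0.30)(-0.15) = 0.7650
  C_23 = −[(0.90)(-0.25) − (-0.35)(-0.15)] = 0.2775
  C_31 = (-0.35)(-0.25) − (-0.30)(1.00) = 0.3875
  C_32 = −[(0.90)(-0.25) − (-0.30)(-0.25)] = 0.3000
  C_33 = (0.90)(1.00) − (-0.35)(-0.25) = 0.8125
det(I−A) = Σ_j (I−A)_1j·C_1j = (0.90)(0.8375) + (-0.35)(0.2625) + (-0.30)(0.2125) = 0.598125
adj(I−A) = Cᵀ =
  [ 0.8375   0.3900   0.3875]
  [ 0.2625   0.7650   0.3000]
  [ 0.2125   0.2775   0.8125]
(I − A)⁻¹ = adj(I−A) / det(I−A) ≈
  [   1.4002     0.6520     0.6479]
  [   0.4389     1.2790     0.5016]
  [   0.3553     0.4639     1.3584]
Δx = (I − A)⁻¹ Δd with Δd having +75 in the Water component and 0 elsewhere.
So Δx_3 = L_32 · (+75), where L_32 = adj(I−A)_32 / det(I−A) = 0.2775 / 0.598125.
Δx_3 = 0.2775 × (+75) / 0.598125 = 20.8125 / 0.598125 ≈ 34.80.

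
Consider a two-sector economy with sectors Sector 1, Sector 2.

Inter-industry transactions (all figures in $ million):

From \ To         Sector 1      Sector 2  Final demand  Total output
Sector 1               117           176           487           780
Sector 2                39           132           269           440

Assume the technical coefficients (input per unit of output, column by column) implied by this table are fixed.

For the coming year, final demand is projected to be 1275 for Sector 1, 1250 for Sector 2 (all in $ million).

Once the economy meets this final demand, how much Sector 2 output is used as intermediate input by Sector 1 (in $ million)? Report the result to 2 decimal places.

z_21 = 121.09

Technical coefficients a_ij = z_ij / X_j:
  a_11 = 117/780 = 0.15, a_21 = 39/780 = 0.05
  a_12 = 176/440 = 0.40, a_22 = 132/440 = 0.30
I − A =
  [   0.85    -0.40]
  [  -0.05     0.70]
det(I−A) = (0.85)(0.70) − (-0.40)(-0.05) = 0.5750
adj(I−A) = [[0.70, 0.40], [0.05, 0.85]]
(I − A)⁻¹ = adj(I−A) / det(I−A) ≈
  [   1.2174     0.6957]
  [   0.0870     1.4783]
First solve x = (I − A)⁻¹ d = adj(I−A)·d / det(I−A); in particular x_1 = (0.70·1275 + 0.40·1250) / 0.5750 = 1392.50 / 0.5750 ≈ 2421.7391.
Intermediate flow from 2 to 1: z_21 = a_21 · x_1 = 0.05 × 1392.50 / 0.5750 = 69.625 / 0.5750 ≈ 121.09.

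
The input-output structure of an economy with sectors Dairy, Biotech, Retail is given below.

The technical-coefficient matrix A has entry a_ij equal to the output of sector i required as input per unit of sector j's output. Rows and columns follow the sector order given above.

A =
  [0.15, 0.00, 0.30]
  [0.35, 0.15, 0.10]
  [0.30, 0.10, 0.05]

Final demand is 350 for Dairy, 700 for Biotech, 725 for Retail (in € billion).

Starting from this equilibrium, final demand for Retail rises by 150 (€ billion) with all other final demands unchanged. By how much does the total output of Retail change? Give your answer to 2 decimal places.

I − A =
  [   0.85     0.00    -0.30]
  [  -0.35     0.85    -0.10]
  [  -0.30    -0.10     0.95]
Cofactors of I−A, C_ij = (−1)^(i+j)·(minor ij) (rows/columns in the sector order above):
  C_11 = (0.85)(0.95) − (-0.10)(-0.10) = 0.7975
  C_12 = −[(-0.35)(0.95) − (-0.10)(-0.30)] = 0.3625
  C_13 = (-0.35)(-0.10) − (0.85)(-0.30) = 0.2900
  C_21 = −[(0.00)(0.95) − (-0.30)(-0.10)] = 0.0300
  C_22 = (0.85)(0.95) − (-0.30)(-0.30) = 0.7175
  C_23 = −[(0.85)(-0.10) − (0.00)(-0.30)] = 0.0850
  C_31 = (0.00)(-0.10) − (-0.30)(0.85) = 0.2550
  C_32 = −[(0.85)(-0.10) − (-0.30)(-0.35)] = 0.1900
  C_33 = (0.85)(0.85) − (0.00)(-0.35) = 0.7225
det(I−A) = Σ_j (I−A)_1j·C_1j = (0.85)(0.7975) + (0.00)(0.3625) + (-0.30)(0.2900) = 0.590875
adj(I−A) = Cᵀ =
  [ 0.7975   0.0300   0.2550]
  [ 0.3625   0.7175   0.1900]
  [ 0.2900   0.0850   0.7225]
(I − A)⁻¹ = adj(I−A) / det(I−A) ≈
  [   1.3497     0.0508     0.4316]
  [   0.6135     1.2143     0.3216]
  [   0.4908     0.1439     1.2228]
Δx = (I − A)⁻¹ Δd with Δd having +150 in the Retail component and 0 elsewhere.
So Δx_R = L_RR · (+150), where L_RR = adj(I−A)_RR / det(I−A) = 0.7225 / 0.590875.
Δx_R = 0.7225 × (+150) / 0.590875 = 108.375 / 0.590875 ≈ 183.41.

Δx_R = 183.41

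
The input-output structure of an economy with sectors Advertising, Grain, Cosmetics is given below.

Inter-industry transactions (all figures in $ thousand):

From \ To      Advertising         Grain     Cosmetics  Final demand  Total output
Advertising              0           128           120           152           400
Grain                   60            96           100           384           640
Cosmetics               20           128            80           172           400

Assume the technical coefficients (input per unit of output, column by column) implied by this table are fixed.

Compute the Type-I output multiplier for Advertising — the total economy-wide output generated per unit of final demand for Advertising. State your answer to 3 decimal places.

m_A = 1.435

Technical coefficients a_ij = z_ij / X_j:
  a_AA = 0/400 = 0.00, a_GA = 60/400 = 0.15, a_CA = 20/400 = 0.05
  a_AG = 128/640 = 0.20, a_GG = 96/640 = 0.15, a_CG = 128/640 = 0.20
  a_AC = 120/400 = 0.30, a_GC = 100/400 = 0.25, a_CC = 80/400 = 0.20
I − A =
  [   1.00    -0.20    -0.30]
  [  -0.15     0.85    -0.25]
  [  -0.05    -0.20     0.80]
Cofactors of I−A, C_ij = (−1)^(i+j)·(minor ij) (rows/columns in the sector order above):
  C_11 = (0.85)(0.80) − (-0.25)(-0.20) = 0.6300
  C_12 = −[(-0.15)(0.80) − (-0.25)(-0.05)] = 0.1325
  C_13 = (-0.15)(-0.20) − (0.85)(-0.05) = 0.0725
  C_21 = −[(-0.20)(0.80) − (-0.30)(-0.20)] = 0.2200
  C_22 = (1.00)(0.80) − (-0.30)(-0.05) = 0.7850
  C_23 = −[(1.00)(-0.20) − (-0.20)(-0.05)] = 0.2100
  C_31 = (-0.20)(-0.25) − (-0.30)(0.85) = 0.3050
  C_32 = −[(1.00)(-0.25) − (-0.30)(-0.15)] = 0.2950
  C_33 = (1.00)(0.85) − (-0.20)(-0.15) = 0.8200
det(I−A) = Σ_j (I−A)_1j·C_1j = (1.00)(0.6300) + (-0.20)(0.1325) + (-0.30)(0.0725) = 0.58175
adj(I−A) = Cᵀ =
  [ 0.6300   0.2200   0.3050]
  [ 0.1325   0.7850   0.2950]
  [ 0.0725   0.2100   0.8200]
(I − A)⁻¹ = adj(I−A) / det(I−A) ≈
  [   1.0829     0.3782     0.5243]
  [   0.2278     1.3494     0.5071]
  [   0.1246     0.3610     1.4095]
The output multiplier for sector j is the column-j sum of the Leontief inverse (I − A)⁻¹ = adj(I−A) / det(I−A).
Column A of adj(I−A): (0.6300, 0.1325, 0.0725); det(I−A) = 0.58175.
m_A = (0.6300 + 0.1325 + 0.0725) / 0.58175 = 0.835 / 0.58175 ≈ 1.435.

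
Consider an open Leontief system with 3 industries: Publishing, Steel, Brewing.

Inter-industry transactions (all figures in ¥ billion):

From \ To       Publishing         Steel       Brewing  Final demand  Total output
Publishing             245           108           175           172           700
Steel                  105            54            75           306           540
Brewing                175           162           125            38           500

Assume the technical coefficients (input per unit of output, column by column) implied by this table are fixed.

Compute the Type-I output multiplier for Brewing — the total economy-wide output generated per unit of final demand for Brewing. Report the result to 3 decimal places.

Technical coefficients a_ij = z_ij / X_j:
  a_11 = 245/700 = 0.35, a_21 = 105/700 = 0.15, a_31 = 175/700 = 0.25
  a_12 = 108/540 = 0.20, a_22 = 54/540 = 0.10, a_32 = 162/540 = 0.30
  a_13 = 175/500 = 0.35, a_23 = 75/500 = 0.15, a_33 = 125/500 = 0.25
I − A =
  [   0.65    -0.20    -0.35]
  [  -0.15     0.90    -0.15]
  [  -0.25    -0.30     0.75]
Cofactors of I−A, C_ij = (−1)^(i+j)·(minor ij) (rows/columns in the sector order above):
  C_11 = (0.90)(0.75) − (-0.15)(-0.30) = 0.6300
  C_12 = −[(-0.15)(0.75) − (-0.15)(-0.25)] = 0.1500
  C_13 = (-0.15)(-0.30) − (0.90)(-0.25) = 0.2700
  C_21 = −[(-0.20)(0.75) − (-0.35)(-0.30)] = 0.2550
  C_22 = (0.65)(0.75) − (-0.35)(-0.25) = 0.4000
  C_23 = −[(0.65)(-0.30) − (-0.20)(-0.25)] = 0.2450
  C_31 = (-0.20)(-0.15) − (-0.35)(0.90) = 0.3450
  C_32 = −[(0.65)(-0.15) − (-0.35)(-0.15)] = 0.1500
  C_33 = (0.65)(0.90) − (-0.20)(-0.15) = 0.5550
det(I−A) = Σ_j (I−A)_1j·C_1j = (0.65)(0.6300) + (-0.20)(0.1500) + (-0.35)(0.2700) = 0.2850
adj(I−A) = Cᵀ =
  [ 0.6300   0.2550   0.3450]
  [ 0.1500   0.4000   0.1500]
  [ 0.2700   0.2450   0.5550]
(I − A)⁻¹ = adj(I−A) / det(I−A) ≈
  [   2.2105     0.8947     1.2105]
  [   0.5263     1.4035     0.5263]
  [   0.9474     0.8596     1.9474]
The output multiplier for sector j is the column-j sum of the Leontief inverse (I − A)⁻¹ = adj(I−A) / det(I−A).
Column 3 of adj(I−A): (0.3450, 0.1500, 0.5550); det(I−A) = 0.2850.
m_3 = (0.3450 + 0.1500 + 0.5550) / 0.2850 = 1.05 / 0.2850 ≈ 3.684.

m_3 = 3.684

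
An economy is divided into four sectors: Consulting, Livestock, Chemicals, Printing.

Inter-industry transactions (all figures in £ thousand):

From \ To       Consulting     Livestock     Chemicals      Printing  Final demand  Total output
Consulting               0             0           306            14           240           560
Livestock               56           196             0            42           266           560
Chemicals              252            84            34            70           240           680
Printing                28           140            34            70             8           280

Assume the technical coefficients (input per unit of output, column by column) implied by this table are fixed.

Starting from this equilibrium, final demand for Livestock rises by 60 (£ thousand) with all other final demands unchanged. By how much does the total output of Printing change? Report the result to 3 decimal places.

Δx_4 = 38.079

Technical coefficients a_ij = z_ij / X_j:
  a_11 = 0/560 = 0.00, a_21 = 56/560 = 0.10, a_31 = 252/560 = 0.45, a_41 = 28/560 = 0.05
  a_12 = 0/560 = 0.00, a_22 = 196/560 = 0.35, a_32 = 84/560 = 0.15, a_42 = 140/560 = 0.25
  a_13 = 306/680 = 0.45, a_23 = 0/680 = 0.00, a_33 = 34/680 = 0.05, a_43 = 34/680 = 0.05
  a_14 = 14/280 = 0.05, a_24 = 42/280 = 0.15, a_34 = 70/280 = 0.25, a_44 = 70/280 = 0.25
I − A =
  [   1.00     0.00    -0.45    -0.05]
  [  -0.10     0.65     0.00    -0.15]
  [  -0.45    -0.15     0.95    -0.25]
  [  -0.05    -0.25    -0.05     0.75]
Compute the cofactors C_ij = (−1)^(i+j)·(3×3 minor ij) of I−A; the adjugate is their transpose:
adj(I−A) = Cᵀ =
  [ 0.418250   0.091000   0.204125   0.114125]
  [ 0.080500   0.539000   0.044875   0.128125]
  [ 0.229250   0.180250   0.447125   0.200375]
  [ 0.070000   0.197750   0.058375   0.479125]
det(I−A) = Σ_j (I−A)_1j·C_1j = (1.00)(0.418250) + (0.00)(0.080500) + (-0.45)(0.229250) + (-0.05)(0.070000) = 0.3115875
(I − A)⁻¹ = adj(I−A) / det(I−A) ≈
  [   1.3423     0.2921     0.6551     0.3663]
  [   0.2584     1.7299     0.1440     0.4112]
  [   0.7357     0.5785     1.4350     0.6431]
  [   0.2247     0.6347     0.1873     1.5377]
Δx = (I − A)⁻¹ Δd with Δd having +60 in the Livestock component and 0 elsewhere.
So Δx_4 = L_42 · (+60), where L_42 = adj(I−A)_42 / det(I−A) = 0.197750 / 0.3115875.
Δx_4 = 0.197750 × (+60) / 0.3115875 = 11.865 / 0.3115875 ≈ 38.079.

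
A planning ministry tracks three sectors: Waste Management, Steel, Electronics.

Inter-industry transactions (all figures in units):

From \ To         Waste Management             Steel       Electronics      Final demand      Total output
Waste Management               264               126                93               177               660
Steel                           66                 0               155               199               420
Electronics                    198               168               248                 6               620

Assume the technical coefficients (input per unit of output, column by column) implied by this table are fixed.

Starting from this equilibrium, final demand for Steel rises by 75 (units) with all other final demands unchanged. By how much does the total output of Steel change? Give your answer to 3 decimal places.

Δx_S = 113.309

Technical coefficients a_ij = z_ij / X_j:
  a_WW = 264/660 = 0.40, a_SW = 66/660 = 0.10, a_EW = 198/660 = 0.30
  a_WS = 126/420 = 0.30, a_SS = 0/420 = 0.00, a_ES = 168/420 = 0.40
  a_WE = 93/620 = 0.15, a_SE = 155/620 = 0.25, a_EE = 248/620 = 0.40
I − A =
  [   0.60    -0.30    -0.15]
  [  -0.10     1.00    -0.25]
  [  -0.30    -0.40     0.60]
Cofactors of I−A, C_ij = (−1)^(i+j)·(minor ij) (rows/columns in the sector order above):
  C_11 = (1.00)(0.60) − (-0.25)(-0.40) = 0.5000
  C_12 = −[(-0.10)(0.60) − (-0.25)(-0.30)] = 0.1350
  C_13 = (-0.10)(-0.40) − (1.00)(-0.30) = 0.3400
  C_21 = −[(-0.30)(0.60) − (-0.15)(-0.40)] = 0.2400
  C_22 = (0.60)(0.60) − (-0.15)(-0.30) = 0.3150
  C_23 = −[(0.60)(-0.40) − (-0.30)(-0.30)] = 0.3300
  C_31 = (-0.30)(-0.25) − (-0.15)(1.00) = 0.2250
  C_32 = −[(0.60)(-0.25) − (-0.15)(-0.10)] = 0.1650
  C_33 = (0.60)(1.00) − (-0.30)(-0.10) = 0.5700
det(I−A) = Σ_j (I−A)_1j·C_1j = (0.60)(0.5000) + (-0.30)(0.1350) + (-0.15)(0.3400) = 0.2085
adj(I−A) = Cᵀ =
  [ 0.5000   0.2400   0.2250]
  [ 0.1350   0.3150   0.1650]
  [ 0.3400   0.3300   0.5700]
(I − A)⁻¹ = adj(I−A) / det(I−A) ≈
  [   2.3981     1.1511     1.0791]
  [   0.6475     1.5108     0.7914]
  [   1.6307     1.5827     2.7338]
Δx = (I − A)⁻¹ Δd with Δd having +75 in the Steel component and 0 elsewhere.
So Δx_S = L_SS · (+75), where L_SS = adj(I−A)_SS / det(I−A) = 0.3150 / 0.2085.
Δx_S = 0.3150 × (+75) / 0.2085 = 23.625 / 0.2085 ≈ 113.309.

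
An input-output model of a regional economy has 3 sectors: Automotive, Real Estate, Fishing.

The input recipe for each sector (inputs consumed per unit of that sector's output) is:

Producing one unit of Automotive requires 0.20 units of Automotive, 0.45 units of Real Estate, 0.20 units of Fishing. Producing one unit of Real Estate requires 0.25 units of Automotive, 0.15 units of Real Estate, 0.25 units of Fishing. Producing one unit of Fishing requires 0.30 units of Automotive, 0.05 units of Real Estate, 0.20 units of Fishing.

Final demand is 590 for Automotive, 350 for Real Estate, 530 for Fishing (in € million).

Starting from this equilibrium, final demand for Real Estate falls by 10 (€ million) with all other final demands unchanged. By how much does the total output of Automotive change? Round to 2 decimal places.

I − A =
  [   0.80    -0.25    -0.30]
  [  -0.45     0.85    -0.05]
  [  -0.20    -0.25     0.80]
Cofactors of I−A, C_ij = (−1)^(i+j)·(minor ij) (rows/columns in the sector order above):
  C_11 = (0.85)(0.80) − (-0.05)(-0.25) = 0.6675
  C_12 = −[(-0.45)(0.80) − (-0.05)(-0.20)] = 0.3700
  C_13 = (-0.45)(-0.25) − (0.85)(-0.20) = 0.2825
  C_21 = −[(-0.25)(0.80) − (-0.30)(-0.25)] = 0.2750
  C_22 = (0.80)(0.80) − (-0.30)(-0.20) = 0.5800
  C_23 = −[(0.80)(-0.25) − (-0.25)(-0.20)] = 0.2500
  C_31 = (-0.25)(-0.05) − (-0.30)(0.85) = 0.2675
  C_32 = −[(0.80)(-0.05) − (-0.30)(-0.45)] = 0.1750
  C_33 = (0.80)(0.85) − (-0.25)(-0.45) = 0.5675
det(I−A) = Σ_j (I−A)_1j·C_1j = (0.80)(0.6675) + (-0.25)(0.3700) + (-0.30)(0.2825) = 0.35675
adj(I−A) = Cᵀ =
  [ 0.6675   0.2750   0.2675]
  [ 0.3700   0.5800   0.1750]
  [ 0.2825   0.2500   0.5675]
(I − A)⁻¹ = adj(I−A) / det(I−A) ≈
  [   1.8711     0.7708     0.7498]
  [   1.0371     1.6258     0.4905]
  [   0.7919     0.7008     1.5907]
Δx = (I − A)⁻¹ Δd with Δd having -10 in the Real Estate component and 0 elsewhere.
So Δx_A = L_AR · (-10), where L_AR = adj(I−A)_AR / det(I−A) = 0.2750 / 0.35675.
Δx_A = 0.2750 × (-10) / 0.35675 = -2.75 / 0.35675 ≈ -7.71.

Δx_A = -7.71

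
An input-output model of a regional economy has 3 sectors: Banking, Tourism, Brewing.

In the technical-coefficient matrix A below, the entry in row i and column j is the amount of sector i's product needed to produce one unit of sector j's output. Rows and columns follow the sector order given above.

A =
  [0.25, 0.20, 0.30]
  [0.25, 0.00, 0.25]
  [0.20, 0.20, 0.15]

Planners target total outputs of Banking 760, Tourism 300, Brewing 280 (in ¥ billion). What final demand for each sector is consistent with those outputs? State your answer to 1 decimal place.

d_1 = 426.0, d_2 = 40.0, d_3 = 26.0

I − A =
  [   0.75    -0.20    -0.30]
  [  -0.25     1.00    -0.25]
  [  -0.20    -0.20     0.85]
d = (I − A) x:
  d_1 = (+0.75)·760 + (-0.20)·300 + (-0.30)·280 = 426.0
  d_2 = (-0.25)·760 + (+1.00)·300 + (-0.25)·280 = 40.0
  d_3 = (-0.20)·760 + (-0.20)·300 + (+0.85)·280 = 26.0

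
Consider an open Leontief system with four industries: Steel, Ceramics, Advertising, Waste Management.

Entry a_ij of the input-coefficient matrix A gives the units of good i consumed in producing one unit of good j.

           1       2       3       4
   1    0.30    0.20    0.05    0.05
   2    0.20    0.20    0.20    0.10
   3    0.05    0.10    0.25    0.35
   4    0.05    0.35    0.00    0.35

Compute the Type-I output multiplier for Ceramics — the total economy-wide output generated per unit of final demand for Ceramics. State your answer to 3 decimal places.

m_2 = 3.985

I − A =
  [   0.70    -0.20    -0.05    -0.05]
  [  -0.20     0.80    -0.20    -0.10]
  [  -0.05    -0.10     0.75    -0.35]
  [  -0.05    -0.35     0.00     0.65]
Compute the cofactors C_ij = (−1)^(i+j)·(3×3 minor ij) of I−A; the adjugate is their transpose:
adj(I−A) = Cᵀ =
  [ 0.326250   0.120000   0.053750   0.072500]
  [ 0.111250   0.336875   0.097250   0.112750]
  [ 0.076250   0.141875   0.307000   0.193000]
  [ 0.085000   0.190625   0.056500   0.371000]
det(I−A) = Σ_j (I−A)_1j·C_1j = (0.70)(0.326250) + (-0.20)(0.111250) + (-0.05)(0.076250) + (-0.05)(0.085000) = 0.1980625
(I − A)⁻¹ = adj(I−A) / det(I−A) ≈
  [   1.6472     0.6059     0.2714     0.3660]
  [   0.5617     1.7009     0.4910     0.5693]
  [   0.3850     0.7163     1.5500     0.9744]
  [   0.4292     0.9624     0.2853     1.8731]
The output multiplier for sector j is the column-j sum of the Leontief inverse (I − A)⁻¹ = adj(I−A) / det(I−A).
Column 2 of adj(I−A): (0.120000, 0.336875, 0.141875, 0.190625); det(I−A) = 0.1980625.
m_2 = (0.120000 + 0.336875 + 0.141875 + 0.190625) / 0.1980625 = 0.789375 / 0.1980625 ≈ 3.985.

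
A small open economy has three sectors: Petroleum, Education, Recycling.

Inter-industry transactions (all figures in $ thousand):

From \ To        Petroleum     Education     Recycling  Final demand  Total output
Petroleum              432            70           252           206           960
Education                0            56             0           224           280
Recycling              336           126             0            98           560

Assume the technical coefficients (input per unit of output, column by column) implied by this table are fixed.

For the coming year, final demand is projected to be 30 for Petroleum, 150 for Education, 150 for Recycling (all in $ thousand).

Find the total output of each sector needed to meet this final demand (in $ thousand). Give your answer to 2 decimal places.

x_1 = 464.57, x_2 = 187.50, x_3 = 396.97

Technical coefficients a_ij = z_ij / X_j:
  a_11 = 432/960 = 0.45, a_21 = 0/960 = 0.00, a_31 = 336/960 = 0.35
  a_12 = 70/280 = 0.25, a_22 = 56/280 = 0.20, a_32 = 126/280 = 0.45
  a_13 = 252/560 = 0.45, a_23 = 0/560 = 0.00, a_33 = 0/560 = 0.00
I − A =
  [   0.55    -0.25    -0.45]
  [   0.00     0.80     0.00]
  [  -0.35    -0.45     1.00]
Cofactors of I−A, C_ij = (−1)^(i+j)·(minor ij) (rows/columns in the sector order above):
  C_11 = (0.80)(1.00) − (0.00)(-0.45) = 0.8000
  C_12 = −[(0.00)(1.00) − (0.00)(-0.35)] = 0.0000
  C_13 = (0.00)(-0.45) − (0.80)(-0.35) = 0.2800
  C_21 = −[(-0.25)(1.00) − (-0.45)(-0.45)] = 0.4525
  C_22 = (0.55)(1.00) − (-0.45)(-0.35) = 0.3925
  C_23 = −[(0.55)(-0.45) − (-0.25)(-0.35)] = 0.3350
  C_31 = (-0.25)(0.00) − (-0.45)(0.80) = 0.3600
  C_32 = −[(0.55)(0.00) − (-0.45)(0.00)] = 0.0000
  C_33 = (0.55)(0.80) − (-0.25)(0.00) = 0.4400
det(I−A) = Σ_j (I−A)_1j·C_1j = (0.55)(0.8000) + (-0.25)(0.0000) + (-0.45)(0.2800) = 0.3140
adj(I−A) = Cᵀ =
  [ 0.8000   0.4525   0.3600]
  [ 0.0000   0.3925   0.0000]
  [ 0.2800   0.3350   0.4400]
(I − A)⁻¹ = adj(I−A) / det(I−A) ≈
  [   2.5478     1.4411     1.1465]
  [   0.0000     1.2500     0.0000]
  [   0.8917     1.0669     1.4013]
x = (I − A)⁻¹ d = adj(I−A)·d / det(I−A), with det(I−A) = 0.3140:
  x_1 = (0.8000·30 + 0.4525·150 + 0.3600·150) / 0.3140 = 145.875 / 0.3140 ≈ 464.57
  x_2 = (0.0000·30 + 0.3925·150 + 0.0000·150) / 0.3140 = 58.875 / 0.3140 = 187.50
  x_3 = (0.2800·30 + 0.3350·150 + 0.4400·150) / 0.3140 = 124.65 / 0.3140 ≈ 396.97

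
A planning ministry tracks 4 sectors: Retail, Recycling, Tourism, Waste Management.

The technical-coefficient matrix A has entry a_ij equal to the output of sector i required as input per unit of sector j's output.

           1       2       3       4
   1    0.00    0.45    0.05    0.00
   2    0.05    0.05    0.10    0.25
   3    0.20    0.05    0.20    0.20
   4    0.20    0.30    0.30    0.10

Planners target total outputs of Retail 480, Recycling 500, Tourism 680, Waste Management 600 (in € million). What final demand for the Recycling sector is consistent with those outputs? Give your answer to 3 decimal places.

d_2 = 233.000

I − A =
  [   1.00    -0.45    -0.05     0.00]
  [  -0.05     0.95    -0.10    -0.25]
  [  -0.20    -0.05     0.80    -0.20]
  [  -0.20    -0.30    -0.30     0.90]
d = (I − A) x:
  d_1 = (+1.00)·480 + (-0.45)·500 + (-0.05)·680 + (+0.00)·600 = 221.000
  d_2 = (-0.05)·480 + (+0.95)·500 + (-0.10)·680 + (-0.25)·600 = 233.000
  d_3 = (-0.20)·480 + (-0.05)·500 + (+0.80)·680 + (-0.20)·600 = 303.000
  d_4 = (-0.20)·480 + (-0.30)·500 + (-0.30)·680 + (+0.90)·600 = 90.000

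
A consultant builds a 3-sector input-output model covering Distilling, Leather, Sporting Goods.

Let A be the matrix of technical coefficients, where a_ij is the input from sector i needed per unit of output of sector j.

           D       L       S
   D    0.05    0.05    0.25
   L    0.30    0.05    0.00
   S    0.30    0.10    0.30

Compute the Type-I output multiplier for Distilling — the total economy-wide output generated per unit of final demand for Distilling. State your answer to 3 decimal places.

I − A =
  [   0.95    -0.05    -0.25]
  [  -0.30     0.95     0.00]
  [  -0.30    -0.10     0.70]
Cofactors of I−A, C_ij = (−1)^(i+j)·(minor ij) (rows/columns in the sector order above):
  C_11 = (0.95)(0.70) − (0.00)(-0.10) = 0.6650
  C_12 = −[(-0.30)(0.70) − (0.00)(-0.30)] = 0.2100
  C_13 = (-0.30)(-0.10) − (0.95)(-0.30) = 0.3150
  C_21 = −[(-0.05)(0.70) − (-0.25)(-0.10)] = 0.0600
  C_22 = (0.95)(0.70) − (-0.25)(-0.30) = 0.5900
  C_23 = −[(0.95)(-0.10) − (-0.05)(-0.30)] = 0.1100
  C_31 = (-0.05)(0.00) − (-0.25)(0.95) = 0.2375
  C_32 = −[(0.95)(0.00) − (-0.25)(-0.30)] = 0.0750
  C_33 = (0.95)(0.95) − (-0.05)(-0.30) = 0.8875
det(I−A) = Σ_j (I−A)_1j·C_1j = (0.95)(0.6650) + (-0.05)(0.2100) + (-0.25)(0.3150) = 0.5425
adj(I−A) = Cᵀ =
  [ 0.6650   0.0600   0.2375]
  [ 0.2100   0.5900   0.0750]
  [ 0.3150   0.1100   0.8875]
(I − A)⁻¹ = adj(I−A) / det(I−A) ≈
  [   1.2258     0.1106     0.4378]
  [   0.3871     1.0876     0.1382]
  [   0.5806     0.2028     1.6359]
The output multiplier for sector j is the column-j sum of the Leontief inverse (I − A)⁻¹ = adj(I−A) / det(I−A).
Column D of adj(I−A): (0.6650, 0.2100, 0.3150); det(I−A) = 0.5425.
m_D = (0.6650 + 0.2100 + 0.3150) / 0.5425 = 1.19 / 0.5425 ≈ 2.194.

m_D = 2.194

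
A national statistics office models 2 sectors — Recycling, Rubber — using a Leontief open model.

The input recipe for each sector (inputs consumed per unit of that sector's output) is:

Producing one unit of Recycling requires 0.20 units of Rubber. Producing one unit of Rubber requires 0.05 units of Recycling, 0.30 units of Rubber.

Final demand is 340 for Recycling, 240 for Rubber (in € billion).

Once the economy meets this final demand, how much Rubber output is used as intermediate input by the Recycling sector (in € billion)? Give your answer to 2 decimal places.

I − A =
  [   1.00    -0.05]
  [  -0.20     0.70]
det(I−A) = (1.00)(0.70) − (-0.05)(-0.20) = 0.6900
adj(I−A) = [[0.70, 0.05], [0.20, 1.00]]
(I − A)⁻¹ = adj(I−A) / det(I−A) ≈
  [   1.0145     0.0725]
  [   0.2899     1.4493]
First solve x = (I − A)⁻¹ d = adj(I−A)·d / det(I−A); in particular x_1 = (0.70·340 + 0.05·240) / 0.6900 = 250.00 / 0.6900 ≈ 362.3188.
Intermediate flow from 2 to 1: z_21 = a_21 · x_1 = 0.20 × 250.00 / 0.6900 = 50.00 / 0.6900 ≈ 72.46.

z_21 = 72.46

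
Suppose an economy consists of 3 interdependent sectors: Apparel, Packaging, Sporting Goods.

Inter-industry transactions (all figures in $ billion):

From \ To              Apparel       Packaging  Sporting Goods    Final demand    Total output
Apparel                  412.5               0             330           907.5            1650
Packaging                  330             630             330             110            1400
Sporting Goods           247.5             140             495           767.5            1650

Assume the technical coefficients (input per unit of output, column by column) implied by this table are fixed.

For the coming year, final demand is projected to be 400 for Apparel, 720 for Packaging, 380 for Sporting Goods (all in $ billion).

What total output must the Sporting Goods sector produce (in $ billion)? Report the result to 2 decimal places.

x_3 = 994.08

Technical coefficients a_ij = z_ij / X_j:
  a_11 = 412.5/1650 = 0.25, a_21 = 330/1650 = 0.20, a_31 = 247.5/1650 = 0.15
  a_12 = 0/1400 = 0.00, a_22 = 630/1400 = 0.45, a_32 = 140/1400 = 0.10
  a_13 = 330/1650 = 0.20, a_23 = 330/1650 = 0.20, a_33 = 495/1650 = 0.30
I − A =
  [   0.75     0.00    -0.20]
  [  -0.20     0.55    -0.20]
  [  -0.15    -0.10     0.70]
Cofactors of I−A, C_ij = (−1)^(i+j)·(minor ij) (rows/columns in the sector order above):
  C_11 = (0.55)(0.70) − (-0.20)(-0.10) = 0.3650
  C_12 = −[(-0.20)(0.70) − (-0.20)(-0.15)] = 0.1700
  C_13 = (-0.20)(-0.10) − (0.55)(-0.15) = 0.1025
  C_21 = −[(0.00)(0.70) − (-0.20)(-0.10)] = 0.0200
  C_22 = (0.75)(0.70) − (-0.20)(-0.15) = 0.4950
  C_23 = −[(0.75)(-0.10) − (0.00)(-0.15)] = 0.0750
  C_31 = (0.00)(-0.20) − (-0.20)(0.55) = 0.1100
  C_32 = −[(0.75)(-0.20) − (-0.20)(-0.20)] = 0.1900
  C_33 = (0.75)(0.55) − (0.00)(-0.20) = 0.4125
det(I−A) = Σ_j (I−A)_1j·C_1j = (0.75)(0.3650) + (0.00)(0.1700) + (-0.20)(0.1025) = 0.25325
adj(I−A) = Cᵀ =
  [ 0.3650   0.0200   0.1100]
  [ 0.1700   0.4950   0.1900]
  [ 0.1025   0.0750   0.4125]
(I − A)⁻¹ = adj(I−A) / det(I−A) ≈
  [   1.4413     0.0790     0.4344]
  [   0.6713     1.9546     0.7502]
  [   0.4047     0.2962     1.6288]
x = (I − A)⁻¹ d = adj(I−A)·d / det(I−A), with det(I−A) = 0.25325:
  x_1 = (0.3650·400 + 0.0200·720 + 0.1100·380) / 0.25325 = 202.20 / 0.25325 ≈ 798.42
  x_2 = (0.1700·400 + 0.4950·720 + 0.1900·380) / 0.25325 = 496.60 / 0.25325 ≈ 1960.91
  x_3 = (0.1025·400 + 0.0750·720 + 0.4125·380) / 0.25325 = 251.75 / 0.25325 ≈ 994.08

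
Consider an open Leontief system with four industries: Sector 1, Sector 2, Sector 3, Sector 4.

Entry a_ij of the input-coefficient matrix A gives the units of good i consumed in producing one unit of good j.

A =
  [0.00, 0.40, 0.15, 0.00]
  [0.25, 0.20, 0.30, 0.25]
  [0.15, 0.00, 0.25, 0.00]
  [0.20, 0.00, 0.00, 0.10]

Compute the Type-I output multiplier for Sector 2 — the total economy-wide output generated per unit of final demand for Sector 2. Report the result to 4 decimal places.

m_2 = 2.4435

I − A =
  [   1.00    -0.40    -0.15     0.00]
  [  -0.25     0.80    -0.30    -0.25]
  [  -0.15     0.00     0.75     0.00]
  [  -0.20     0.00     0.00     0.90]
Compute the cofactors C_ij = (−1)^(i+j)·(3×3 minor ij) of I−A; the adjugate is their transpose:
adj(I−A) = Cᵀ =
  [ 0.540000   0.270000   0.216000   0.075000]
  [ 0.246750   0.654750   0.311250   0.181875]
  [ 0.108000   0.054000   0.610000   0.015000]
  [ 0.120000   0.060000   0.048000   0.489000]
det(I−A) = Σ_j (I−A)_1j·C_1j = (1.00)(0.540000) + (-0.40)(0.246750) + (-0.15)(0.108000) + (0.00)(0.120000) = 0.4251
(I − A)⁻¹ = adj(I−A) / det(I−A) ≈
  [   1.27029     0.63514     0.50812     0.17643]
  [   0.58045     1.54023     0.73218     0.42784]
  [   0.25406     0.12703     1.43496     0.03529]
  [   0.28229     0.14114     0.11291     1.15032]
The output multiplier for sector j is the column-j sum of the Leontief inverse (I − A)⁻¹ = adj(I−A) / det(I−A).
Column 2 of adj(I−A): (0.270000, 0.654750, 0.054000, 0.060000); det(I−A) = 0.4251.
m_2 = (0.270000 + 0.654750 + 0.054000 + 0.060000) / 0.4251 = 1.03875 / 0.4251 ≈ 2.4435.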